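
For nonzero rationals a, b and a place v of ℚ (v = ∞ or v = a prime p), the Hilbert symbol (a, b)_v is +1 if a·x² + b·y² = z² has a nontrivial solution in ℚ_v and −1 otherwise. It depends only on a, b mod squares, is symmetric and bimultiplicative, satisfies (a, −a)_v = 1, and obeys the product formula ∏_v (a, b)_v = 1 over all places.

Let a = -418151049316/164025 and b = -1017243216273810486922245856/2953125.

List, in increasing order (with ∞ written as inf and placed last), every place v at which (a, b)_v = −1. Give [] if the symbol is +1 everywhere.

[3, 7, 11, inf]

(a, b) ≡ (-1, -6006) mod (ℚ^×)²; places V = {2, 3, 5, 7, 11, 13, 17, 19, ∞}.
(a,b)_11: α=2, u≡10; β=5, v≡3 (mod 11); (10|11)=-1, (3|11)=+1; sign (−1)^0·-1^5·+1^2 = -1.
(a,b)_17: α=2, u≡8; β=6, v≡14 (mod 17); (8|17)=+1, (14|17)=-1; sign (−1)^0·+1^6·-1^2 = +1.
(a,b)_3: α=-8, u≡2; β=-3, v≡2 (mod 3); (2|3)=-1, (2|3)=-1; sign (−1)^0·-1^-3·-1^-8 = -1.
(a,b)_5: α=-2, u≡4; β=-6, v≡1 (mod 5); (4|5)=+1, (1|5)=+1; sign (−1)^0·+1^-6·+1^-2 = +1.
(a,b)_7: α=2, u≡6; β=-1, v≡5 (mod 7); (6|7)=-1, (5|7)=-1; sign (−1)^0·-1^-1·-1^2 = -1.
(a,b)_2: α=2, β=5; u≡7, v≡5 (mod 8); ε(u)ε(v)=1·0, αω(v)=2·1, βω(u)=5·0; sum ≡ 0  ⇒  +1.
(a,b)_19: α=2, u≡3; β=4, v≡17 (mod 19); (3|19)=-1, (17|19)=+1; sign (−1)^0·-1^4·+1^2 = +1.
(a,b)_∞: sgn(-1)=−, sgn(-6006)=−, so -1.
(a,b)_13: α=2, u≡9; β=7, v≡2 (mod 13); (9|13)=+1, (2|13)=-1; sign (−1)^0·+1^7·-1^2 = +1.
(-1, -6006 / ℚ) ramifies at {3, 7, 11, ∞}: a division algebra.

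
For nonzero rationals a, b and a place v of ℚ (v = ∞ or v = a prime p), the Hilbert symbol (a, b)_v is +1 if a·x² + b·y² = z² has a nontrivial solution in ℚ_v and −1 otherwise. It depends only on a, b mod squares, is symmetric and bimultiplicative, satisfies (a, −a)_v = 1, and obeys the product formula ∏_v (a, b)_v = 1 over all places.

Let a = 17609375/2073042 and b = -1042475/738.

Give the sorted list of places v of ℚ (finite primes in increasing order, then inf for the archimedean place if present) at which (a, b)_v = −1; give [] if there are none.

[2, 23]

(a, b) ≡ (1886, -69782) mod (ℚ^×)²; places V = {2, 3, 5, 7, 23, 37, 41, 53, ∞}.
(a,b)_∞: sgn(1886)=+, sgn(-69782)=−, so +1.
(a,b)_37: α=0, u≡25; β=1, v≡9 (mod 37); (25|37)=+1, (9|37)=+1; sign (−1)^0·+1^1·+1^0 = +1.
(a,b)_7: α=2, u≡5; β=2, v≡4 (mod 7); (5|7)=-1, (4|7)=+1; sign (−1)^0·-1^2·+1^2 = +1.
(a,b)_3: α=-2, u≡2; β=-2, v≡1 (mod 3); (2|3)=-1, (1|3)=+1; sign (−1)^0·-1^-2·+1^-2 = +1.
(a,b)_53: α=-2, u≡35; β=0, v≡31 (mod 53); (35|53)=-1, (31|53)=-1; sign (−1)^0·-1^0·-1^-2 = +1.
(a,b)_23: α=1, u≡4; β=1, v≡4 (mod 23); (4|23)=+1, (4|23)=+1; sign (−1)^1·+1^1·+1^1 = -1.
(a,b)_2: α=-1, β=-1; u≡7, v≡5 (mod 8); ε(u)ε(v)=1·0, αω(v)=-1·1, βω(u)=-1·0; sum ≡ 1  ⇒  -1.
(a,b)_5: α=6, u≡1; β=2, v≡2 (mod 5); (1|5)=+1, (2|5)=-1; sign (−1)^0·+1^2·-1^6 = +1.
(a,b)_41: α=-1, u≡18; β=-1, v≡20 (mod 41); (18|41)=+1, (20|41)=+1; sign (−1)^0·+1^-1·+1^-1 = +1.
(1886, -69782 / ℚ) ramifies at {2, 23}: a division algebra.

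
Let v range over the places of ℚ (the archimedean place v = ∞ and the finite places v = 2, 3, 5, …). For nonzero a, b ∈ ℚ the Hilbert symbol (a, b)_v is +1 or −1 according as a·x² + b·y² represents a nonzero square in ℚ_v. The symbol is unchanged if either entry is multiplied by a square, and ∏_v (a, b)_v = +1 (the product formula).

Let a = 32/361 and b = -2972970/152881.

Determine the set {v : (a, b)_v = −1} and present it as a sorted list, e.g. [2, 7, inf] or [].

[2, 3, 5, 13]

Mod squares: a ≡ 2, b ≡ -2730. Check v ∈ {∞, 2, 3, 5, 7, 11, 13, 17, 19, 23}.
v=7: a=7^0·(≡1), b=7^1·(≡1) mod 7; (1|7)=+1, (1|7)=+1; (−1)^{0·1·3}·(+1)^1·(+1)^0 = +1.
v=17: a=17^0·(≡8), b=17^-2·(≡12) mod 17; (8|17)=+1, (12|17)=-1; (−1)^{0·-2·8}·(+1)^-2·(-1)^0 = +1.
v=13: a=13^0·(≡11), b=13^1·(≡6) mod 13; (11|13)=-1, (6|13)=-1; (−1)^{0·1·6}·(-1)^1·(-1)^0 = -1.
v=5: a=5^0·(≡2), b=5^1·(≡1) mod 5; (2|5)=-1, (1|5)=+1; (−1)^{0·1·2}·(-1)^1·(+1)^0 = -1.
v=∞: 2 > 0 and -2730 < 0  ⇒  (a,b)_∞ = +1.
v=2: v_2(a)=5, v_2(b)=1; units ≡ 1, 3 (mod 8); ε·ε+αω+βω = 0·1+5·1+1·0 ≡ 1  ⇒  (a,b)_2 = -1.
v=11: a=11^0·(≡6), b=11^2·(≡5) mod 11; (6|11)=-1, (5|11)=+1; (−1)^{0·2·5}·(-1)^2·(+1)^0 = +1.
v=3: a=3^0·(≡2), b=3^3·(≡2) mod 3; (2|3)=-1, (2|3)=-1; (−1)^{0·3·1}·(-1)^3·(-1)^0 = -1.
v=23: a=23^0·(≡2), b=23^-2·(≡22) mod 23; (2|23)=+1, (22|23)=-1; (−1)^{0·-2·11}·(+1)^-2·(-1)^0 = +1.
v=19: a=19^-2·(≡13), b=19^0·(≡16) mod 19; (13|19)=-1, (16|19)=+1; (−1)^{-2·0·9}·(-1)^0·(+1)^-2 = +1.
|Ram(2, -2730)| = 4, even; anisotropic at {2, 3, 5, 13}.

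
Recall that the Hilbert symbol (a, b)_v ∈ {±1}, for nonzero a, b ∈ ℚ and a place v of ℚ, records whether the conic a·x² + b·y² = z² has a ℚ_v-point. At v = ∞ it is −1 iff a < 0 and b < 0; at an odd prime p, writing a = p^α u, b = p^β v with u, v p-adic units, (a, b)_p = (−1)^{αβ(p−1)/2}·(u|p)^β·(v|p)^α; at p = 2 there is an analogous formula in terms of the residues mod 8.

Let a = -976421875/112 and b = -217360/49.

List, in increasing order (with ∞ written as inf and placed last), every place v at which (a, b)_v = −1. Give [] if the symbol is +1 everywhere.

[2, 5, 19, inf]

(a, b) ≡ (-437437, -13585) mod (ℚ^×)²; places V = {2, 5, 7, 11, 13, 19, 23, ∞}.
(a,b)_19: α=1, u≡7; β=1, v≡5 (mod 19); (7|19)=+1, (5|19)=+1; sign (−1)^1·+1^1·+1^1 = -1.
(a,b)_13: α=1, u≡11; β=1, v≡5 (mod 13); (11|13)=-1, (5|13)=-1; sign (−1)^0·-1^1·-1^1 = +1.
(a,b)_7: α=-1, u≡6; β=-2, v≡4 (mod 7); (6|7)=-1, (4|7)=+1; sign (−1)^0·-1^-2·+1^-1 = +1.
(a,b)_11: α=1, u≡4; β=1, v≡8 (mod 11); (4|11)=+1, (8|11)=-1; sign (−1)^1·+1^1·-1^1 = +1.
(a,b)_2: α=-4, β=4; u≡3, v≡7 (mod 8); ε(u)ε(v)=1·1, αω(v)=-4·0, βω(u)=4·1; sum ≡ 1  ⇒  -1.
(a,b)_23: α=1, u≡8; β=0, v≡12 (mod 23); (8|23)=+1, (12|23)=+1; sign (−1)^0·+1^0·+1^1 = +1.
(a,b)_∞: sgn(-437437)=−, sgn(-13585)=−, so -1.
(a,b)_5: α=6, u≡2; β=1, v≡2 (mod 5); (2|5)=-1, (2|5)=-1; sign (−1)^0·-1^1·-1^6 = -1.
|Ram(-437437, -13585)| = 4, even; anisotropic at {2, 5, 19, ∞}.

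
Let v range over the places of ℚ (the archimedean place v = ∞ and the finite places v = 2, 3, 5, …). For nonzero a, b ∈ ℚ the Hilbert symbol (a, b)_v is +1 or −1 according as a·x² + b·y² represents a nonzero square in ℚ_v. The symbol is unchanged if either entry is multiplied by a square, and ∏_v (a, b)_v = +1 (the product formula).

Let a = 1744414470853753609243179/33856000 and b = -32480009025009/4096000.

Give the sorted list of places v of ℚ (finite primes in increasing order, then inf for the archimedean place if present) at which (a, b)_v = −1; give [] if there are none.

Mod squares: a ≡ 110, b ≡ -46410. Check v ∈ {∞, 2, 3, 5, 7, 11, 13, 17, 19, 23, 31, 37}.
v=31: a=31^2·(≡6), b=31^0·(≡25) mod 31; (6|31)=-1, (25|31)=+1; (−1)^{2·0·15}·(-1)^0·(+1)^2 = +1.
v=37: a=37^0·(≡11), b=37^2·(≡30) mod 37; (11|37)=+1, (30|37)=+1; (−1)^{0·2·18}·(+1)^2·(+1)^0 = +1.
v=3: a=3^4·(≡2), b=3^1·(≡1) mod 3; (2|3)=-1, (1|3)=+1; (−1)^{4·1·1}·(-1)^1·(+1)^4 = -1.
v=17: a=17^6·(≡15), b=17^3·(≡7) mod 17; (15|17)=+1, (7|17)=-1; (−1)^{6·3·8}·(+1)^3·(-1)^6 = +1.
v=7: a=7^8·(≡3), b=7^3·(≡6) mod 7; (3|7)=-1, (6|7)=-1; (−1)^{8·3·3}·(-1)^3·(-1)^8 = -1.
v=5: a=5^-3·(≡3), b=5^-3·(≡2) mod 5; (3|5)=-1, (2|5)=-1; (−1)^{-3·-3·2}·(-1)^-3·(-1)^-3 = +1.
v=∞: 110 > 0 and -46410 < 0  ⇒  (a,b)_∞ = +1.
v=19: a=19^0·(≡18), b=19^2·(≡11) mod 19; (18|19)=-1, (11|19)=+1; (−1)^{0·2·9}·(-1)^2·(+1)^0 = +1.
v=2: v_2(a)=-9, v_2(b)=-15; units ≡ 7, 3 (mod 8); ε·ε+αω+βω = 1·1+-9·1+-15·0 ≡ 0  ⇒  (a,b)_2 = +1.
v=23: a=23^-2·(≡16), b=23^0·(≡4) mod 23; (16|23)=+1, (4|23)=+1; (−1)^{-2·0·11}·(+1)^0·(+1)^-2 = +1.
v=13: a=13^0·(≡6), b=13^1·(≡11) mod 13; (6|13)=-1, (11|13)=-1; (−1)^{0·1·6}·(-1)^1·(-1)^0 = -1.
v=11: a=11^5·(≡8), b=11^0·(≡10) mod 11; (8|11)=-1, (10|11)=-1; (−1)^{5·0·5}·(-1)^0·(-1)^5 = -1.
|Ram(110, -46410)| = 4, even; anisotropic at {3, 7, 11, 13}.

[3, 7, 11, 13]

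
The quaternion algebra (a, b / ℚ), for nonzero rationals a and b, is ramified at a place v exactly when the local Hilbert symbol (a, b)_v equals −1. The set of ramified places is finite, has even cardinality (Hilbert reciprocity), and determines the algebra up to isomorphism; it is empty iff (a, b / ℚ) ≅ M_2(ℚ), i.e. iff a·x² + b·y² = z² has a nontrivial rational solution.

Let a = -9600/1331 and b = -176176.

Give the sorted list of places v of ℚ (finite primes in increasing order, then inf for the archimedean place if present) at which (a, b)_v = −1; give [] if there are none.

[2, 3, 11, inf]

(a, b) ≡ (-66, -91) mod (ℚ^×)²; places V = {2, 3, 5, 7, 11, 13, ∞}.
(a,b)_2: α=7, β=4; u≡7, v≡5 (mod 8); ε(u)ε(v)=1·0, αω(v)=7·1, βω(u)=4·0; sum ≡ 1  ⇒  -1.
(a,b)_3: α=1, u≡2; β=0, v≡2 (mod 3); (2|3)=-1, (2|3)=-1; sign (−1)^0·-1^0·-1^1 = -1.
(a,b)_5: α=2, u≡1; β=0, v≡4 (mod 5); (1|5)=+1, (4|5)=+1; sign (−1)^0·+1^0·+1^2 = +1.
(a,b)_∞: sgn(-66)=−, sgn(-91)=−, so -1.
(a,b)_13: α=0, u≡4; β=1, v≡7 (mod 13); (4|13)=+1, (7|13)=-1; sign (−1)^0·+1^1·-1^0 = +1.
(a,b)_7: α=0, u≡4; β=1, v≡4 (mod 7); (4|7)=+1, (4|7)=+1; sign (−1)^0·+1^1·+1^0 = +1.
(a,b)_11: α=-3, u≡3; β=2, v≡7 (mod 11); (3|11)=+1, (7|11)=-1; sign (−1)^0·+1^2·-1^-3 = -1.
|Ram(-66, -91)| = 4, even; anisotropic at {2, 3, 11, ∞}.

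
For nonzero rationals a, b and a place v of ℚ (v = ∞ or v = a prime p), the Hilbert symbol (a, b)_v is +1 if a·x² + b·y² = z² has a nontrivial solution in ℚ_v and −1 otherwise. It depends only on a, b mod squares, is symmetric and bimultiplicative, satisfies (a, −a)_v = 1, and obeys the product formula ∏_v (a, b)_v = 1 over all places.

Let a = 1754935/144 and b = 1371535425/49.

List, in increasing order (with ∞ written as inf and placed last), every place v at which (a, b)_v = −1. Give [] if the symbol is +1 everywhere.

[5, 29]

(a, b) ≡ (35815, 6095713) mod (ℚ^×)²; places V = {2, 3, 5, 7, 13, 19, 23, 29, 37, ∞}.
(a,b)_13: α=1, u≡3; β=1, v≡12 (mod 13); (3|13)=+1, (12|13)=+1; sign (−1)^0·+1^1·+1^1 = +1.
(a,b)_37: α=0, u≡3; β=1, v≡34 (mod 37); (3|37)=+1, (34|37)=+1; sign (−1)^0·+1^1·+1^0 = +1.
(a,b)_29: α=1, u≡8; β=1, v≡20 (mod 29); (8|29)=-1, (20|29)=+1; sign (−1)^0·-1^1·+1^1 = -1.
(a,b)_2: α=-4, β=0; u≡7, v≡1 (mod 8); ε(u)ε(v)=1·0, αω(v)=-4·0, βω(u)=0·0; sum ≡ 0  ⇒  +1.
(a,b)_23: α=0, u≡2; β=1, v≡12 (mod 23); (2|23)=+1, (12|23)=+1; sign (−1)^0·+1^1·+1^0 = +1.
(a,b)_5: α=1, u≡3; β=2, v≡3 (mod 5); (3|5)=-1, (3|5)=-1; sign (−1)^0·-1^2·-1^1 = -1.
(a,b)_19: α=1, u≡4; β=1, v≡14 (mod 19); (4|19)=+1, (14|19)=-1; sign (−1)^1·+1^1·-1^1 = +1.
(a,b)_3: α=-2, u≡1; β=2, v≡1 (mod 3); (1|3)=+1, (1|3)=+1; sign (−1)^0·+1^2·+1^-2 = +1.
(a,b)_∞: sgn(35815)=+, sgn(6095713)=+, so +1.
(a,b)_7: α=2, u≡6; β=-2, v≡1 (mod 7); (6|7)=-1, (1|7)=+1; sign (−1)^0·-1^-2·+1^2 = +1.
|Ram(35815, 6095713)| = 2, even; anisotropic at {5, 29}.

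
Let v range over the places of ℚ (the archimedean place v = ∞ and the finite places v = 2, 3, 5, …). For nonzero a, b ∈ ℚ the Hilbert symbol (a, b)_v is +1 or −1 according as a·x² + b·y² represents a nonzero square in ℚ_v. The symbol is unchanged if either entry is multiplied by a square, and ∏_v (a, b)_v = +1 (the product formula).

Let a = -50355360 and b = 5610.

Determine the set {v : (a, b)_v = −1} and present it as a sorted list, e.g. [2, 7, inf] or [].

Mod squares: a ≡ -10, b ≡ 5610. Check v ∈ {∞, 2, 3, 5, 11, 17}.
v=11: a=11^2·(≡3), b=11^1·(≡4) mod 11; (3|11)=+1, (4|11)=+1; (−1)^{2·1·5}·(+1)^1·(+1)^2 = +1.
v=3: a=3^2·(≡2), b=3^1·(≡1) mod 3; (2|3)=-1, (1|3)=+1; (−1)^{2·1·1}·(-1)^1·(+1)^2 = -1.
v=17: a=17^2·(≡10), b=17^1·(≡7) mod 17; (10|17)=-1, (7|17)=-1; (−1)^{2·1·8}·(-1)^1·(-1)^2 = -1.
v=2: v_2(a)=5, v_2(b)=1; units ≡ 3, 5 (mod 8); ε·ε+αω+βω = 1·0+5·1+1·1 ≡ 0  ⇒  (a,b)_2 = +1.
v=5: a=5^1·(≡3), b=5^1·(≡2) mod 5; (3|5)=-1, (2|5)=-1; (−1)^{1·1·2}·(-1)^1·(-1)^1 = +1.
v=∞: -10 < 0 and 5610 > 0  ⇒  (a,b)_∞ = +1.
Ram(-10, 5610) = {3, 17}; no ℚ_3-point on the conic.

[3, 17]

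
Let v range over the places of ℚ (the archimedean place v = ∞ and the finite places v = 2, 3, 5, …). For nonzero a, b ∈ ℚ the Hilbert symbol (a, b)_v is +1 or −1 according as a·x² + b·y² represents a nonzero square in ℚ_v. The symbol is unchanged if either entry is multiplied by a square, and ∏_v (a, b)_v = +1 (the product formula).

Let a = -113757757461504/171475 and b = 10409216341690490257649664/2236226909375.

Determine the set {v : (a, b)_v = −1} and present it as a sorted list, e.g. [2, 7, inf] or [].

(a, b) ≡ (-551, 107445) mod (ℚ^×)²; places V = {2, 3, 5, 13, 17, 19, 23, 29, ∞}.
(a,b)_5: α=-2, u≡4; β=-5, v≡4 (mod 5); (4|5)=+1, (4|5)=+1; sign (−1)^0·+1^-5·+1^-2 = +1.
(a,b)_23: α=4, u≡8; β=6, v≡8 (mod 23); (8|23)=+1, (8|23)=+1; sign (−1)^0·+1^6·+1^4 = +1.
(a,b)_2: α=10, β=12; u≡1, v≡5 (mod 8); ε(u)ε(v)=0·0, αω(v)=10·1, βω(u)=12·0; sum ≡ 0  ⇒  +1.
(a,b)_∞: sgn(-551)=−, sgn(107445)=+, so +1.
(a,b)_17: α=0, u≡5; β=-2, v≡3 (mod 17); (5|17)=-1, (3|17)=-1; sign (−1)^0·-1^-2·-1^0 = +1.
(a,b)_29: α=1, u≡3; β=1, v≡6 (mod 29); (3|29)=-1, (6|29)=+1; sign (−1)^0·-1^1·+1^1 = -1.
(a,b)_3: α=4, u≡1; β=13, v≡1 (mod 3); (1|3)=+1, (1|3)=+1; sign (−1)^0·+1^13·+1^4 = +1.
(a,b)_13: α=2, u≡11; β=5, v≡12 (mod 13); (11|13)=-1, (12|13)=+1; sign (−1)^0·-1^5·+1^2 = -1.
(a,b)_19: α=-3, u≡4; β=-5, v≡18 (mod 19); (4|19)=+1, (18|19)=-1; sign (−1)^1·+1^-5·-1^-3 = +1.
|Ram(-551, 107445)| = 2, even; anisotropic at {13, 29}.

[13, 29]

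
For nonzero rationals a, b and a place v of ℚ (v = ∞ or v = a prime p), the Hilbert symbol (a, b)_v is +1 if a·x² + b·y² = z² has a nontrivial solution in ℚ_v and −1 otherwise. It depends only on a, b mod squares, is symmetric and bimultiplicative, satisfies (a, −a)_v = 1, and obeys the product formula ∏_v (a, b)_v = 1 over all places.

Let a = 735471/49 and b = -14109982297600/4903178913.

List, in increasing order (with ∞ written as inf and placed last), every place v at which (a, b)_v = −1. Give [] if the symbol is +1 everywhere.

[11, 17]

(a, b) ≡ (81719, -782) mod (ℚ^×)²; places V = {2, 3, 5, 7, 11, 17, 19, 23, 37, 43, ∞}.
(a,b)_5: α=0, u≡4; β=2, v≡2 (mod 5); (4|5)=+1, (2|5)=-1; sign (−1)^0·+1^2·-1^0 = +1.
(a,b)_2: α=0, β=9; u≡7, v≡1 (mod 8); ε(u)ε(v)=1·0, αω(v)=0·0, βω(u)=9·0; sum ≡ 0  ⇒  +1.
(a,b)_17: α=1, u≡1; β=-3, v≡6 (mod 17); (1|17)=+1, (6|17)=-1; sign (−1)^0·+1^-3·-1^1 = -1.
(a,b)_3: α=2, u≡2; β=-6, v≡1 (mod 3); (2|3)=-1, (1|3)=+1; sign (−1)^0·-1^-6·+1^2 = +1.
(a,b)_∞: sgn(81719)=+, sgn(-782)=−, so +1.
(a,b)_19: α=1, u≡4; β=0, v≡17 (mod 19); (4|19)=+1, (17|19)=+1; sign (−1)^0·+1^0·+1^1 = +1.
(a,b)_11: α=1, u≡5; β=0, v≡7 (mod 11); (5|11)=+1, (7|11)=-1; sign (−1)^0·+1^0·-1^1 = -1.
(a,b)_37: α=0, u≡8; β=-2, v≡5 (mod 37); (8|37)=-1, (5|37)=-1; sign (−1)^0·-1^-2·-1^0 = +1.
(a,b)_7: α=-2, u≡2; β=2, v≡1 (mod 7); (2|7)=+1, (1|7)=+1; sign (−1)^0·+1^2·+1^-2 = +1.
(a,b)_23: α=1, u≡10; β=3, v≡16 (mod 23); (10|23)=-1, (16|23)=+1; sign (−1)^1·-1^3·+1^1 = +1.
(a,b)_43: α=0, u≡7; β=2, v≡38 (mod 43); (7|43)=-1, (38|43)=+1; sign (−1)^0·-1^2·+1^0 = +1.
Ram(81719, -782) = {11, 17}; no ℚ_11-point on the conic.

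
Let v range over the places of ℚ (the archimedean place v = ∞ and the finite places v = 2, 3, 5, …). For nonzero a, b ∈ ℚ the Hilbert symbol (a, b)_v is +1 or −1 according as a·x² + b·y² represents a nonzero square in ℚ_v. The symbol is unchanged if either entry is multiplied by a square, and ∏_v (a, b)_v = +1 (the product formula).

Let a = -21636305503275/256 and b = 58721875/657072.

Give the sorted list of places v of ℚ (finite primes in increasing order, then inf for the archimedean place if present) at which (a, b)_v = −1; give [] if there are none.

[23, 43]

(a, b) ≡ (-2451, 281865) mod (ℚ^×)²; places V = {2, 3, 5, 13, 19, 23, 43, ∞}.
(a,b)_43: α=3, u≡18; β=1, v≡5 (mod 43); (18|43)=-1, (5|43)=-1; sign (−1)^1·-1^1·-1^3 = -1.
(a,b)_∞: sgn(-2451)=−, sgn(281865)=+, so +1.
(a,b)_13: α=0, u≡2; β=-2, v≡4 (mod 13); (2|13)=-1, (4|13)=+1; sign (−1)^0·-1^-2·+1^0 = +1.
(a,b)_3: α=1, u≡2; β=-5, v≡1 (mod 3); (2|3)=-1, (1|3)=+1; sign (−1)^1·-1^-5·+1^1 = +1.
(a,b)_19: α=3, u≡9; β=1, v≡2 (mod 19); (9|19)=+1, (2|19)=-1; sign (−1)^1·+1^1·-1^3 = +1.
(a,b)_5: α=2, u≡4; β=5, v≡3 (mod 5); (4|5)=+1, (3|5)=-1; sign (−1)^0·+1^5·-1^2 = +1.
(a,b)_23: α=2, u≡17; β=1, v≡7 (mod 23); (17|23)=-1, (7|23)=-1; sign (−1)^0·-1^1·-1^2 = -1.
(a,b)_2: α=-8, β=-4; u≡5, v≡1 (mod 8); ε(u)ε(v)=0·0, αω(v)=-8·0, βω(u)=-4·1; sum ≡ 0  ⇒  +1.
(-2451, 281865 / ℚ) ramifies at {23, 43}: a division algebra.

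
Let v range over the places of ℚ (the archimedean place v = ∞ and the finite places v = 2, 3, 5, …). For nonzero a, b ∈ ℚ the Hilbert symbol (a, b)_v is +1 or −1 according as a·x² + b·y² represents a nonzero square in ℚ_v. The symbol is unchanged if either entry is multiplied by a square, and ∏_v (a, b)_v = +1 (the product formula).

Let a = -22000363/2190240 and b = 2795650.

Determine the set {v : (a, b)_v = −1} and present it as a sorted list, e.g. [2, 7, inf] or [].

Mod squares: a ≡ -1870, b ≡ 111826. Check v ∈ {∞, 2, 3, 5, 7, 11, 13, 17, 23}.
v=7: a=7^6·(≡3), b=7^0·(≡4) mod 7; (3|7)=-1, (4|7)=+1; (−1)^{6·0·3}·(-1)^0·(+1)^6 = +1.
v=∞: -1870 < 0 and 111826 > 0  ⇒  (a,b)_∞ = +1.
v=23: a=23^0·(≡3), b=23^1·(≡18) mod 23; (3|23)=+1, (18|23)=+1; (−1)^{0·1·11}·(+1)^1·(+1)^0 = +1.
v=11: a=11^1·(≡8), b=11^1·(≡6) mod 11; (8|11)=-1, (6|11)=-1; (−1)^{1·1·5}·(-1)^1·(-1)^1 = -1.
v=3: a=3^-4·(≡2), b=3^0·(≡1) mod 3; (2|3)=-1, (1|3)=+1; (−1)^{-4·0·1}·(-1)^0·(+1)^-4 = +1.
v=5: a=5^-1·(≡4), b=5^2·(≡1) mod 5; (4|5)=+1, (1|5)=+1; (−1)^{-1·2·2}·(+1)^2·(+1)^-1 = +1.
v=2: v_2(a)=-5, v_2(b)=1; units ≡ 1, 1 (mod 8); ε·ε+αω+βω = 0·0+-5·0+1·0 ≡ 0  ⇒  (a,b)_2 = +1.
v=13: a=13^-2·(≡8), b=13^1·(≡4) mod 13; (8|13)=-1, (4|13)=+1; (−1)^{-2·1·6}·(-1)^1·(+1)^-2 = -1.
v=17: a=17^1·(≡8), b=17^1·(≡9) mod 17; (8|17)=+1, (9|17)=+1; (−1)^{1·1·8}·(+1)^1·(+1)^1 = +1.
Ram(-1870, 111826) = {11, 13}; no ℚ_11-point on the conic.

[11, 13]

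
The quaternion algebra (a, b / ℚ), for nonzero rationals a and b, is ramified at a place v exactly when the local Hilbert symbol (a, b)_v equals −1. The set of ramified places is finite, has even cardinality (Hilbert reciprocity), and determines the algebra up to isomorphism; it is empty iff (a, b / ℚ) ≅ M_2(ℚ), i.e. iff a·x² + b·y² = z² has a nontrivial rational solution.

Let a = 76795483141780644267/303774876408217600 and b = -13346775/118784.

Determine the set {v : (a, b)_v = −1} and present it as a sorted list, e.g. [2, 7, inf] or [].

Mod squares: a ≡ 3, b ≡ -1131. Check v ∈ {∞, 2, 3, 5, 13, 29}.
v=∞: 3 > 0 and -1131 < 0  ⇒  (a,b)_∞ = +1.
v=13: a=13^8·(≡1), b=13^3·(≡3) mod 13; (1|13)=+1, (3|13)=+1; (−1)^{8·3·6}·(+1)^3·(+1)^8 = +1.
v=2: v_2(a)=-34, v_2(b)=-12; units ≡ 3, 5 (mod 8); ε·ε+αω+βω = 1·0+-34·1+-12·1 ≡ 0  ⇒  (a,b)_2 = +1.
v=29: a=29^-4·(≡14), b=29^-1·(≡14) mod 29; (14|29)=-1, (14|29)=-1; (−1)^{-4·-1·14}·(-1)^-1·(-1)^-4 = -1.
v=5: a=5^-2·(≡3), b=5^2·(≡1) mod 5; (3|5)=-1, (1|5)=+1; (−1)^{-2·2·2}·(-1)^2·(+1)^-2 = +1.
v=3: a=3^23·(≡1), b=3^5·(≡1) mod 3; (1|3)=+1, (1|3)=+1; (−1)^{23·5·1}·(+1)^5·(+1)^23 = -1.
(3, -1131 / ℚ) ramifies at {3, 29}: a division algebra.

[3, 29]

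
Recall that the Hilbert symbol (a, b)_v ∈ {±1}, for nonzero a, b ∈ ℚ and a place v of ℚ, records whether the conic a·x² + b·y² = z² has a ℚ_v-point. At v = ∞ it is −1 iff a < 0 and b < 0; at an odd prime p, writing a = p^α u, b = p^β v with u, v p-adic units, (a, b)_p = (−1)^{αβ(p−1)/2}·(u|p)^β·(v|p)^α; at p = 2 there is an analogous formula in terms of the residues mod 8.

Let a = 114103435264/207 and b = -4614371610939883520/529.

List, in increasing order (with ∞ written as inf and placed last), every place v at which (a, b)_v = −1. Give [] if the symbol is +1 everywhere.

Mod squares: a ≡ 23, b ≡ -2030. Check v ∈ {∞, 2, 3, 5, 7, 13, 19, 23, 29}.
v=19: a=19^0·(≡7), b=19^2·(≡18) mod 19; (7|19)=+1, (18|19)=-1; (−1)^{0·2·9}·(+1)^2·(-1)^0 = +1.
v=5: a=5^0·(≡2), b=5^1·(≡4) mod 5; (2|5)=-1, (4|5)=+1; (−1)^{0·1·2}·(-1)^1·(+1)^0 = -1.
v=13: a=13^2·(≡4), b=13^4·(≡7) mod 13; (4|13)=+1, (7|13)=-1; (−1)^{2·4·6}·(+1)^4·(-1)^2 = +1.
v=3: a=3^-2·(≡2), b=3^0·(≡1) mod 3; (2|3)=-1, (1|3)=+1; (−1)^{-2·0·1}·(-1)^0·(+1)^-2 = +1.
v=2: v_2(a)=14, v_2(b)=19; units ≡ 7, 1 (mod 8); ε·ε+αω+βω = 1·0+14·0+19·0 ≡ 0  ⇒  (a,b)_2 = +1.
v=7: a=7^2·(≡1), b=7^1·(≡4) mod 7; (1|7)=+1, (4|7)=+1; (−1)^{2·1·3}·(+1)^1·(+1)^2 = +1.
v=29: a=29^2·(≡25), b=29^3·(≡3) mod 29; (25|29)=+1, (3|29)=-1; (−1)^{2·3·14}·(+1)^3·(-1)^2 = +1.
v=∞: 23 > 0 and -2030 < 0  ⇒  (a,b)_∞ = +1.
v=23: a=23^-1·(≡9), b=23^-2·(≡22) mod 23; (9|23)=+1, (22|23)=-1; (−1)^{-1·-2·11}·(+1)^-2·(-1)^-1 = -1.
Ram(23, -2030) = {5, 23}; no ℚ_5-point on the conic.

[5, 23]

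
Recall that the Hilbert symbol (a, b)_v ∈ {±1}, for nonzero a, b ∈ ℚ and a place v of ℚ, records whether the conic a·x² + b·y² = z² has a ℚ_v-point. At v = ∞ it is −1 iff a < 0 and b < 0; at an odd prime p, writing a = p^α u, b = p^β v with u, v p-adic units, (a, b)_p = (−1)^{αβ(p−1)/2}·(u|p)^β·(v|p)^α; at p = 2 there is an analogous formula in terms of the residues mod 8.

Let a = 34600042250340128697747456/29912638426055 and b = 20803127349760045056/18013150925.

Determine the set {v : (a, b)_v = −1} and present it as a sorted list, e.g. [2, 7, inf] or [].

(a, b) ≡ (301070, 3927) mod (ℚ^×)²; places V = {2, 3, 5, 7, 11, 13, 17, 19, 23, ∞}.
(a,b)_5: α=-1, u≡1; β=-2, v≡3 (mod 5); (1|5)=+1, (3|5)=-1; sign (−1)^0·+1^-2·-1^-1 = -1.
(a,b)_∞: sgn(301070)=+, sgn(3927)=+, so +1.
(a,b)_23: α=-3, u≡4; β=-2, v≡15 (mod 23); (4|23)=+1, (15|23)=-1; sign (−1)^0·+1^-2·-1^-3 = -1.
(a,b)_17: α=1, u≡2; β=1, v≡3 (mod 17); (2|17)=+1, (3|17)=-1; sign (−1)^0·+1^1·-1^1 = -1.
(a,b)_3: α=30, u≡2; β=21, v≡1 (mod 3); (2|3)=-1, (1|3)=+1; sign (−1)^0·-1^21·+1^30 = -1.
(a,b)_2: α=11, β=12; u≡7, v≡7 (mod 8); ε(u)ε(v)=1·1, αω(v)=11·0, βω(u)=12·0; sum ≡ 1  ⇒  -1.
(a,b)_11: α=-1, u≡6; β=-1, v≡3 (mod 11); (6|11)=-1, (3|11)=+1; sign (−1)^1·-1^-1·+1^-1 = +1.
(a,b)_13: α=6, u≡10; β=4, v≡10 (mod 13); (10|13)=+1, (10|13)=+1; sign (−1)^0·+1^4·+1^6 = +1.
(a,b)_19: α=-4, u≡15; β=-2, v≡12 (mod 19); (15|19)=-1, (12|19)=-1; sign (−1)^0·-1^-2·-1^-4 = +1.
(a,b)_7: α=-3, u≡1; β=-3, v≡1 (mod 7); (1|7)=+1, (1|7)=+1; sign (−1)^1·+1^-3·+1^-3 = -1.
(301070, 3927 / ℚ) ramifies at {2, 3, 5, 7, 17, 23}: a division algebra.

[2, 3, 5, 7, 17, 23]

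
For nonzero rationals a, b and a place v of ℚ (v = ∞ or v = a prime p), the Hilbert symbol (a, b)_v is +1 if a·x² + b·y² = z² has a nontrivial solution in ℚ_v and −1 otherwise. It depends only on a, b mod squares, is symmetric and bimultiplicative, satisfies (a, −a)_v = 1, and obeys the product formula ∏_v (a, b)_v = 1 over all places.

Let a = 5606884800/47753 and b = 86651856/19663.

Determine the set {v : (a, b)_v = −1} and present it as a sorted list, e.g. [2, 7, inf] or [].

(a, b) ≡ (81719, 52003) mod (ℚ^×)²; places V = {2, 3, 5, 7, 11, 17, 19, 23, 53, ∞}.
(a,b)_2: α=6, β=4; u≡7, v≡3 (mod 8); ε(u)ε(v)=1·1, αω(v)=6·1, βω(u)=4·0; sum ≡ 1  ⇒  -1.
(a,b)_19: α=1, u≡9; β=1, v≡11 (mod 19); (9|19)=+1, (11|19)=+1; sign (−1)^1·+1^1·+1^1 = -1.
(a,b)_5: α=2, u≡4; β=0, v≡2 (mod 5); (4|5)=+1, (2|5)=-1; sign (−1)^0·+1^0·-1^2 = +1.
(a,b)_17: α=-1, u≡4; β=1, v≡13 (mod 17); (4|17)=+1, (13|17)=+1; sign (−1)^0·+1^1·+1^-1 = +1.
(a,b)_23: α=1, u≡5; β=1, v≡10 (mod 23); (5|23)=-1, (10|23)=-1; sign (−1)^1·-1^1·-1^1 = -1.
(a,b)_3: α=6, u≡2; β=6, v≡1 (mod 3); (2|3)=-1, (1|3)=+1; sign (−1)^0·-1^6·+1^6 = +1.
(a,b)_7: α=0, u≡1; β=-1, v≡2 (mod 7); (1|7)=+1, (2|7)=+1; sign (−1)^0·+1^-1·+1^0 = +1.
(a,b)_∞: sgn(81719)=+, sgn(52003)=+, so +1.
(a,b)_11: α=1, u≡5; β=0, v≡10 (mod 11); (5|11)=+1, (10|11)=-1; sign (−1)^0·+1^0·-1^1 = -1.
(a,b)_53: α=-2, u≡7; β=-2, v≡43 (mod 53); (7|53)=+1, (43|53)=+1; sign (−1)^0·+1^-2·+1^-2 = +1.
Ram(81719, 52003) = {2, 11, 19, 23}; no ℚ_2-point on the conic.

[2, 11, 19, 23]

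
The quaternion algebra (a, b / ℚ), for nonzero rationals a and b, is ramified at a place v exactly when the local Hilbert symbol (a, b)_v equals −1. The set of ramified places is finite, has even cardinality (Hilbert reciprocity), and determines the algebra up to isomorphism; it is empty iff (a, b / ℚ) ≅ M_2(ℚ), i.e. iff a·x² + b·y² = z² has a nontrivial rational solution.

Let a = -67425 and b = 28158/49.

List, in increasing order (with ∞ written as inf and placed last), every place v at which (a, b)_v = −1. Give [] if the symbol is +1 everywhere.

[2, 13]

(a, b) ≡ (-2697, 78) mod (ℚ^×)²; places V = {2, 3, 5, 7, 13, 19, 29, 31, ∞}.
(a,b)_19: α=0, u≡6; β=2, v≡14 (mod 19); (6|19)=+1, (14|19)=-1; sign (−1)^0·+1^2·-1^0 = +1.
(a,b)_3: α=1, u≡1; β=1, v≡2 (mod 3); (1|3)=+1, (2|3)=-1; sign (−1)^1·+1^1·-1^1 = +1.
(a,b)_5: α=2, u≡3; β=0, v≡2 (mod 5); (3|5)=-1, (2|5)=-1; sign (−1)^0·-1^0·-1^2 = +1.
(a,b)_29: α=1, u≡24; β=0, v≡13 (mod 29); (24|29)=+1, (13|29)=+1; sign (−1)^0·+1^0·+1^1 = +1.
(a,b)_2: α=0, β=1; u≡7, v≡7 (mod 8); ε(u)ε(v)=1·1, αω(v)=0·0, βω(u)=1·0; sum ≡ 1  ⇒  -1.
(a,b)_13: α=0, u≡6; β=1, v≡6 (mod 13); (6|13)=-1, (6|13)=-1; sign (−1)^0·-1^1·-1^0 = -1.
(a,b)_31: α=1, u≡26; β=0, v≡4 (mod 31); (26|31)=-1, (4|31)=+1; sign (−1)^0·-1^0·+1^1 = +1.
(a,b)_∞: sgn(-2697)=−, sgn(78)=+, so +1.
(a,b)_7: α=0, u≡6; β=-2, v≡4 (mod 7); (6|7)=-1, (4|7)=+1; sign (−1)^0·-1^-2·+1^0 = +1.
Ram(-2697, 78) = {2, 13}; no ℚ_2-point on the conic.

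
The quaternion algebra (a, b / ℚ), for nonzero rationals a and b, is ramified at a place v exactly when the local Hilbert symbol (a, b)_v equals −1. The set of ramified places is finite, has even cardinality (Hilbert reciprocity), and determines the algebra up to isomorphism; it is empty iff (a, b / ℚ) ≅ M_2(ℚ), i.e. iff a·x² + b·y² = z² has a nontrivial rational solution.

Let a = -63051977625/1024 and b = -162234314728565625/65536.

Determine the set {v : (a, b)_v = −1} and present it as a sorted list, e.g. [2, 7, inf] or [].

Mod squares: a ≡ -105, b ≡ -145. Check v ∈ {∞, 2, 3, 5, 7, 13, 29}.
v=3: a=3^1·(≡1), b=3^2·(≡2) mod 3; (1|3)=+1, (2|3)=-1; (−1)^{1·2·1}·(+1)^2·(-1)^1 = -1.
v=7: a=7^1·(≡5), b=7^2·(≡4) mod 7; (5|7)=-1, (4|7)=+1; (−1)^{1·2·3}·(-1)^2·(+1)^1 = +1.
v=2: v_2(a)=-10, v_2(b)=-16; units ≡ 7, 7 (mod 8); ε·ε+αω+βω = 1·1+-10·0+-16·0 ≡ 1  ⇒  (a,b)_2 = -1.
v=∞: -105 < 0 and -145 < 0  ⇒  (a,b)_∞ = -1.
v=5: a=5^3·(≡1), b=5^5·(≡4) mod 5; (1|5)=+1, (4|5)=+1; (−1)^{3·5·2}·(+1)^5·(+1)^3 = +1.
v=13: a=13^4·(≡10), b=13^6·(≡6) mod 13; (10|13)=+1, (6|13)=-1; (−1)^{4·6·6}·(+1)^6·(-1)^4 = +1.
v=29: a=29^2·(≡26), b=29^3·(≡22) mod 29; (26|29)=-1, (22|29)=+1; (−1)^{2·3·14}·(-1)^3·(+1)^2 = -1.
|Ram(-105, -145)| = 4, even; anisotropic at {2, 3, 29, ∞}.

[2, 3, 29, inf]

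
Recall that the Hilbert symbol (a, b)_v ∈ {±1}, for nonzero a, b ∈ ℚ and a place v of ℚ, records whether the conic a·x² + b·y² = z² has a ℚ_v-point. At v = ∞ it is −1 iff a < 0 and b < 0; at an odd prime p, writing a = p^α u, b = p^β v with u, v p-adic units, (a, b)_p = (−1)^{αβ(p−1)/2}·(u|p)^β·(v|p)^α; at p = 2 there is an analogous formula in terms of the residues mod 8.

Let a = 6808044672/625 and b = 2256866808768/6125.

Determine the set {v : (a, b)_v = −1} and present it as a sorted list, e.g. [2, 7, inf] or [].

(a, b) ≡ (2, 3315) mod (ℚ^×)²; places V = {2, 3, 5, 7, 11, 13, 17, ∞}.
(a,b)_5: α=-4, u≡2; β=-3, v≡2 (mod 5); (2|5)=-1, (2|5)=-1; sign (−1)^0·-1^-3·-1^-4 = -1.
(a,b)_11: α=2, u≡7; β=2, v≡5 (mod 11); (7|11)=-1, (5|11)=+1; sign (−1)^0·-1^2·+1^2 = +1.
(a,b)_7: α=0, u≡1; β=-2, v≡2 (mod 7); (1|7)=+1, (2|7)=+1; sign (−1)^0·+1^-2·+1^0 = +1.
(a,b)_13: α=2, u≡5; β=3, v≡2 (mod 13); (5|13)=-1, (2|13)=-1; sign (−1)^0·-1^3·-1^2 = -1.
(a,b)_17: α=2, u≡15; β=3, v≡4 (mod 17); (15|17)=+1, (4|17)=+1; sign (−1)^0·+1^3·+1^2 = +1.
(a,b)_2: α=7, β=6; u≡1, v≡3 (mod 8); ε(u)ε(v)=0·1, αω(v)=7·1, βω(u)=6·0; sum ≡ 1  ⇒  -1.
(a,b)_∞: sgn(2)=+, sgn(3315)=+, so +1.
(a,b)_3: α=2, u≡2; β=3, v≡1 (mod 3); (2|3)=-1, (1|3)=+1; sign (−1)^0·-1^3·+1^2 = -1.
|Ram(2, 3315)| = 4, even; anisotropic at {2, 3, 5, 13}.

[2, 3, 5, 13]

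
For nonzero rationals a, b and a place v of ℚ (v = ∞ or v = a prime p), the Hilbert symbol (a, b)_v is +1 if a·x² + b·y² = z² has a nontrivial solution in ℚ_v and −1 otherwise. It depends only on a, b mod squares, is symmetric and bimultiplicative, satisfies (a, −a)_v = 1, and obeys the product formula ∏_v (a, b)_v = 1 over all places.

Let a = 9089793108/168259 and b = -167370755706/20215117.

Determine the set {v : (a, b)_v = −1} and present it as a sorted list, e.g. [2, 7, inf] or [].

Mod squares: a ≡ 23023, b ≡ -2002. Check v ∈ {∞, 2, 3, 7, 11, 13, 23, 29, 37, 43}.
v=43: a=43^-2·(≡12), b=43^-2·(≡8) mod 43; (12|43)=-1, (8|43)=-1; (−1)^{-2·-2·21}·(-1)^-2·(-1)^-2 = +1.
v=37: a=37^2·(≡30), b=37^2·(≡3) mod 37; (30|37)=+1, (3|37)=+1; (−1)^{2·2·18}·(+1)^2·(+1)^2 = +1.
v=2: v_2(a)=2, v_2(b)=1; units ≡ 7, 7 (mod 8); ε·ε+αω+βω = 1·1+2·0+1·0 ≡ 1  ⇒  (a,b)_2 = -1.
v=7: a=7^-1·(≡3), b=7^1·(≡2) mod 7; (3|7)=-1, (2|7)=+1; (−1)^{-1·1·3}·(-1)^1·(+1)^-1 = +1.
v=13: a=13^-1·(≡4), b=13^-1·(≡2) mod 13; (4|13)=+1, (2|13)=-1; (−1)^{-1·-1·6}·(+1)^-1·(-1)^-1 = -1.
v=23: a=23^1·(≡16), b=23^0·(≡19) mod 23; (16|23)=+1, (19|23)=-1; (−1)^{1·0·11}·(+1)^0·(-1)^1 = -1.
v=∞: 23023 > 0 and -2002 < 0  ⇒  (a,b)_∞ = +1.
v=3: a=3^8·(≡1), b=3^8·(≡2) mod 3; (1|3)=+1, (2|3)=-1; (−1)^{8·8·1}·(+1)^8·(-1)^8 = +1.
v=29: a=29^0·(≡19), b=29^-2·(≡23) mod 29; (19|29)=-1, (23|29)=+1; (−1)^{0·-2·14}·(-1)^-2·(+1)^0 = +1.
v=11: a=11^1·(≡4), b=11^3·(≡9) mod 11; (4|11)=+1, (9|11)=+1; (−1)^{1·3·5}·(+1)^3·(+1)^1 = -1.
(23023, -2002 / ℚ) ramifies at {2, 11, 13, 23}: a division algebra.

[2, 11, 13, 23]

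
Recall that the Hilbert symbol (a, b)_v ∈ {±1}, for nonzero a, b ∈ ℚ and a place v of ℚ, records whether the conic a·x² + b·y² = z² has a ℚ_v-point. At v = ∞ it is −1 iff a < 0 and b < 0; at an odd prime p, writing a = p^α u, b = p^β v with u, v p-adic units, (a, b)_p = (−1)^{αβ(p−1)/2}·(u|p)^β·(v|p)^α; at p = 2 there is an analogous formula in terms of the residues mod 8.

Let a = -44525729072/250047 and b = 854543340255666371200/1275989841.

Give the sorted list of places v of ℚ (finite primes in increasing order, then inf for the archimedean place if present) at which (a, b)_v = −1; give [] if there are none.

[2, 41]

Mod squares: a ≡ -191429, b ≡ 58. Check v ∈ {∞, 2, 3, 5, 7, 11, 23, 29, 41}.
v=5: a=5^0·(≡4), b=5^2·(≡3) mod 5; (4|5)=+1, (3|5)=-1; (−1)^{0·2·2}·(+1)^2·(-1)^0 = +1.
v=3: a=3^-6·(≡1), b=3^-12·(≡1) mod 3; (1|3)=+1, (1|3)=+1; (−1)^{-6·-12·1}·(+1)^-12·(+1)^-6 = +1.
v=11: a=11^2·(≡5), b=11^4·(≡4) mod 11; (5|11)=+1, (4|11)=+1; (−1)^{2·4·5}·(+1)^4·(+1)^2 = +1.
v=2: v_2(a)=4, v_2(b)=7; units ≡ 3, 5 (mod 8); ε·ε+αω+βω = 1·0+4·1+7·1 ≡ 1  ⇒  (a,b)_2 = -1.
v=7: a=7^-3·(≡1), b=7^-4·(≡2) mod 7; (1|7)=+1, (2|7)=+1; (−1)^{-3·-4·3}·(+1)^-4·(+1)^-3 = +1.
v=41: a=41^1·(≡40), b=41^2·(≡19) mod 41; (40|41)=+1, (19|41)=-1; (−1)^{1·2·20}·(+1)^2·(-1)^1 = -1.
v=∞: -191429 < 0 and 58 > 0  ⇒  (a,b)_∞ = +1.
v=23: a=23^1·(≡3), b=23^2·(≡16) mod 23; (3|23)=+1, (16|23)=+1; (−1)^{1·2·11}·(+1)^2·(+1)^1 = +1.
v=29: a=29^3·(≡2), b=29^5·(≡14) mod 29; (2|29)=-1, (14|29)=-1; (−1)^{3·5·14}·(-1)^5·(-1)^3 = +1.
Ram(-191429, 58) = {2, 41}; no ℚ_2-point on the conic.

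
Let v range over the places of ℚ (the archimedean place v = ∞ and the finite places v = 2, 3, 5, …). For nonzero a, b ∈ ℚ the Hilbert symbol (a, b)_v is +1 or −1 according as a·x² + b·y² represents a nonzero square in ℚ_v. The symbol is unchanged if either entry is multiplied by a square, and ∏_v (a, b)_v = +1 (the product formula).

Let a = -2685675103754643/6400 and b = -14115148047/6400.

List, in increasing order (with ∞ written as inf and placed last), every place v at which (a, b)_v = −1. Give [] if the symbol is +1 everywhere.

(a, b) ≡ (-667667, -23023) mod (ℚ^×)²; places V = {2, 3, 5, 7, 11, 13, 23, 29, ∞}.
(a,b)_3: α=14, u≡1; β=6, v≡2 (mod 3); (1|3)=+1, (2|3)=-1; sign (−1)^0·+1^6·-1^14 = +1.
(a,b)_29: α=3, u≡10; β=2, v≡18 (mod 29); (10|29)=-1, (18|29)=-1; sign (−1)^0·-1^2·-1^3 = -1.
(a,b)_13: α=1, u≡3; β=1, v≡3 (mod 13); (3|13)=+1, (3|13)=+1; sign (−1)^0·+1^1·+1^1 = +1.
(a,b)_∞: sgn(-667667)=−, sgn(-23023)=−, so -1.
(a,b)_2: α=-8, β=-8; u≡5, v≡1 (mod 8); ε(u)ε(v)=0·0, αω(v)=-8·0, βω(u)=-8·1; sum ≡ 0  ⇒  +1.
(a,b)_11: α=1, u≡1; β=1, v≡6 (mod 11); (1|11)=+1, (6|11)=-1; sign (−1)^1·+1^1·-1^1 = +1.
(a,b)_23: α=1, u≡20; β=1, v≡21 (mod 23); (20|23)=-1, (21|23)=-1; sign (−1)^1·-1^1·-1^1 = -1.
(a,b)_7: α=1, u≡1; β=1, v≡4 (mod 7); (1|7)=+1, (4|7)=+1; sign (−1)^1·+1^1·+1^1 = -1.
(a,b)_5: α=-2, u≡2; β=-2, v≡3 (mod 5); (2|5)=-1, (3|5)=-1; sign (−1)^0·-1^-2·-1^-2 = +1.
Ram(-667667, -23023) = {7, 23, 29, ∞}; no ℚ_7-point on the conic.

[7, 23, 29, inf]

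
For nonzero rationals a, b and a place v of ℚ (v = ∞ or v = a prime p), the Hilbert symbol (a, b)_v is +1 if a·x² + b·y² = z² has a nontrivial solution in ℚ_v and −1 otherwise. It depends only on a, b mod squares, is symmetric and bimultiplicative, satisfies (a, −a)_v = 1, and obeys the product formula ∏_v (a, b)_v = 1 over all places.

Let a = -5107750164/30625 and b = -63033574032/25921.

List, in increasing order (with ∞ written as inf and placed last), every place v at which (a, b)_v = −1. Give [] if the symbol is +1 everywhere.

[2, 11, 29, inf]

(a, b) ≡ (-6061, -3553) mod (ℚ^×)²; places V = {2, 3, 5, 7, 11, 13, 17, 19, 23, 29, ∞}.
(a,b)_23: α=0, u≡19; β=-2, v≡13 (mod 23); (19|23)=-1, (13|23)=+1; sign (−1)^0·-1^-2·+1^0 = +1.
(a,b)_7: α=-2, u≡4; β=-2, v≡3 (mod 7); (4|7)=+1, (3|7)=-1; sign (−1)^0·+1^-2·-1^-2 = +1.
(a,b)_17: α=2, u≡9; β=1, v≡3 (mod 17); (9|17)=+1, (3|17)=-1; sign (−1)^0·+1^1·-1^2 = +1.
(a,b)_∞: sgn(-6061)=−, sgn(-3553)=−, so -1.
(a,b)_13: α=0, u≡12; β=2, v≡4 (mod 13); (12|13)=+1, (4|13)=+1; sign (−1)^0·+1^2·+1^0 = +1.
(a,b)_3: α=6, u≡2; β=8, v≡2 (mod 3); (2|3)=-1, (2|3)=-1; sign (−1)^0·-1^8·-1^6 = +1.
(a,b)_29: α=1, u≡9; β=0, v≡2 (mod 29); (9|29)=+1, (2|29)=-1; sign (−1)^0·+1^0·-1^1 = -1.
(a,b)_5: α=-4, u≡4; β=0, v≡3 (mod 5); (4|5)=+1, (3|5)=-1; sign (−1)^0·+1^0·-1^-4 = +1.
(a,b)_19: α=1, u≡9; β=1, v≡14 (mod 19); (9|19)=+1, (14|19)=-1; sign (−1)^1·+1^1·-1^1 = +1.
(a,b)_11: α=1, u≡8; β=1, v≡8 (mod 11); (8|11)=-1, (8|11)=-1; sign (−1)^1·-1^1·-1^1 = -1.
(a,b)_2: α=2, β=4; u≡3, v≡7 (mod 8); ε(u)ε(v)=1·1, αω(v)=2·0, βω(u)=4·1; sum ≡ 1  ⇒  -1.
|Ram(-6061, -3553)| = 4, even; anisotropic at {2, 11, 29, ∞}.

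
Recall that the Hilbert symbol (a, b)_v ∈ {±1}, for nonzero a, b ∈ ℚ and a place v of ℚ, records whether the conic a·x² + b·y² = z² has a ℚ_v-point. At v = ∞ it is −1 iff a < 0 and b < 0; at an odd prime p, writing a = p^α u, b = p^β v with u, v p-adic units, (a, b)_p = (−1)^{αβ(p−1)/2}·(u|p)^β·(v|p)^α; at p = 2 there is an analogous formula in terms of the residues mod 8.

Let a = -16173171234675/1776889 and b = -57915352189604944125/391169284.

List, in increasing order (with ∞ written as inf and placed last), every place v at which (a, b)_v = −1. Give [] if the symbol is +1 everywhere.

(a, b) ≡ (-3, -1365) mod (ℚ^×)²; places V = {2, 3, 5, 7, 11, 13, 23, 29, 31, 43, ∞}.
(a,b)_∞: sgn(-3)=−, sgn(-1365)=−, so -1.
(a,b)_23: α=0, u≡15; β=2, v≡15 (mod 23); (15|23)=-1, (15|23)=-1; sign (−1)^0·-1^2·-1^0 = +1.
(a,b)_5: α=2, u≡2; β=3, v≡3 (mod 5); (2|5)=-1, (3|5)=-1; sign (−1)^0·-1^3·-1^2 = -1.
(a,b)_11: α=0, u≡10; β=-2, v≡10 (mod 11); (10|11)=-1, (10|11)=-1; sign (−1)^0·-1^-2·-1^0 = +1.
(a,b)_7: α=4, u≡1; β=3, v≡1 (mod 7); (1|7)=+1, (1|7)=+1; sign (−1)^0·+1^3·+1^4 = +1.
(a,b)_29: α=0, u≡18; β=-2, v≡15 (mod 29); (18|29)=-1, (15|29)=-1; sign (−1)^0·-1^-2·-1^0 = +1.
(a,b)_3: α=13, u≡2; β=19, v≡1 (mod 3); (2|3)=-1, (1|3)=+1; sign (−1)^1·-1^19·+1^13 = +1.
(a,b)_2: α=0, β=-2; u≡5, v≡3 (mod 8); ε(u)ε(v)=0·1, αω(v)=0·1, βω(u)=-2·1; sum ≡ 0  ⇒  +1.
(a,b)_13: α=2, u≡4; β=3, v≡1 (mod 13); (4|13)=+1, (1|13)=+1; sign (−1)^0·+1^3·+1^2 = +1.
(a,b)_31: α=-2, u≡10; β=-2, v≡27 (mod 31); (10|31)=+1, (27|31)=-1; sign (−1)^0·+1^-2·-1^-2 = +1.
(a,b)_43: α=-2, u≡10; β=0, v≡1 (mod 43); (10|43)=+1, (1|43)=+1; sign (−1)^0·+1^0·+1^-2 = +1.
Ram(-3, -1365) = {5, ∞}; no ℚ_5-point on the conic.

[5, inf]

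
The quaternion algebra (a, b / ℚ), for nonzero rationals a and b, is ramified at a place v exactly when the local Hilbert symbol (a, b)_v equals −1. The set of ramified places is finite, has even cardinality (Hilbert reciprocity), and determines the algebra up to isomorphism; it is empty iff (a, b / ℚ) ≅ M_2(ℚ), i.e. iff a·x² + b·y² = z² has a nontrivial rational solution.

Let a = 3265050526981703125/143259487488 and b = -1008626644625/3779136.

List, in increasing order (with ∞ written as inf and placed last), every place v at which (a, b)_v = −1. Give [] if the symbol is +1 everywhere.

[5, 13, 19, 47]

Mod squares: a ≡ 7657, b ≡ -211265. Check v ∈ {∞, 2, 3, 5, 13, 19, 23, 29, 31, 47}.
v=23: a=23^2·(≡20), b=23^2·(≡8) mod 23; (20|23)=-1, (8|23)=+1; (−1)^{2·2·11}·(-1)^2·(+1)^2 = +1.
v=47: a=47^2·(≡22), b=47^1·(≡9) mod 47; (22|47)=-1, (9|47)=+1; (−1)^{2·1·23}·(-1)^1·(+1)^2 = -1.
v=31: a=31^1·(≡23), b=31^1·(≡7) mod 31; (23|31)=-1, (7|31)=+1; (−1)^{1·1·15}·(-1)^1·(+1)^1 = +1.
v=5: a=5^6·(≡3), b=5^3·(≡3) mod 5; (3|5)=-1, (3|5)=-1; (−1)^{6·3·2}·(-1)^3·(-1)^6 = -1.
v=3: a=3^-16·(≡1), b=3^-10·(≡1) mod 3; (1|3)=+1, (1|3)=+1; (−1)^{-16·-10·1}·(+1)^-10·(+1)^-16 = +1.
v=2: v_2(a)=-8, v_2(b)=-6; units ≡ 1, 7 (mod 8); ε·ε+αω+βω = 0·1+-8·0+-6·0 ≡ 0  ⇒  (a,b)_2 = +1.
v=13: a=13^-1·(≡3), b=13^0·(≡5) mod 13; (3|13)=+1, (5|13)=-1; (−1)^{-1·0·6}·(+1)^0·(-1)^-1 = -1.
v=∞: 7657 > 0 and -211265 < 0  ⇒  (a,b)_∞ = +1.
v=29: a=29^2·(≡16), b=29^1·(≡9) mod 29; (16|29)=+1, (9|29)=+1; (−1)^{2·1·14}·(+1)^1·(+1)^2 = +1.
v=19: a=19^3·(≡5), b=19^2·(≡2) mod 19; (5|19)=+1, (2|19)=-1; (−1)^{3·2·9}·(+1)^2·(-1)^3 = -1.
Ram(7657, -211265) = {5, 13, 19, 47}; no ℚ_5-point on the conic.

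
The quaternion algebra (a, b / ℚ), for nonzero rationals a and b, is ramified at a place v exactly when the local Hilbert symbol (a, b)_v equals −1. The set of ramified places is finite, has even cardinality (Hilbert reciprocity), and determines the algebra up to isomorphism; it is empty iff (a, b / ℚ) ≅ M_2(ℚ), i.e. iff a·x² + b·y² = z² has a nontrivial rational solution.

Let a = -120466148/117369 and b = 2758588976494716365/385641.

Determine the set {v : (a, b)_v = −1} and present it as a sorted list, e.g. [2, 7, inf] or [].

Mod squares: a ≡ -2737, b ≡ 908765. Check v ∈ {∞, 2, 3, 5, 7, 11, 13, 17, 23, 31, 41}.
v=5: a=5^0·(≡3), b=5^1·(≡3) mod 5; (3|5)=-1, (3|5)=-1; (−1)^{0·1·2}·(-1)^1·(-1)^0 = -1.
v=31: a=31^0·(≡23), b=31^1·(≡14) mod 31; (23|31)=-1, (14|31)=+1; (−1)^{0·1·15}·(-1)^1·(+1)^0 = -1.
v=41: a=41^0·(≡8), b=41^1·(≡32) mod 41; (8|41)=+1, (32|41)=+1; (−1)^{0·1·20}·(+1)^1·(+1)^0 = +1.
v=23: a=23^-1·(≡20), b=23^-2·(≡4) mod 23; (20|23)=-1, (4|23)=+1; (−1)^{-1·-2·11}·(-1)^-2·(+1)^-1 = +1.
v=17: a=17^1·(≡2), b=17^2·(≡2) mod 17; (2|17)=+1, (2|17)=+1; (−1)^{1·2·8}·(+1)^2·(+1)^1 = +1.
v=2: v_2(a)=2, v_2(b)=0; units ≡ 7, 5 (mod 8); ε·ε+αω+βω = 1·0+2·1+0·0 ≡ 0  ⇒  (a,b)_2 = +1.
v=7: a=7^-1·(≡1), b=7^2·(≡4) mod 7; (1|7)=+1, (4|7)=+1; (−1)^{-1·2·3}·(+1)^2·(+1)^-1 = +1.
v=13: a=13^0·(≡11), b=13^1·(≡3) mod 13; (11|13)=-1, (3|13)=+1; (−1)^{0·1·6}·(-1)^1·(+1)^0 = -1.
v=3: a=3^-6·(≡2), b=3^-6·(≡2) mod 3; (2|3)=-1, (2|3)=-1; (−1)^{-6·-6·1}·(-1)^-6·(-1)^-6 = +1.
v=∞: -2737 < 0 and 908765 > 0  ⇒  (a,b)_∞ = +1.
v=11: a=11^6·(≡2), b=11^9·(≡3) mod 11; (2|11)=-1, (3|11)=+1; (−1)^{6·9·5}·(-1)^9·(+1)^6 = -1.
|Ram(-2737, 908765)| = 4, even; anisotropic at {5, 11, 13, 31}.

[5, 11, 13, 31]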